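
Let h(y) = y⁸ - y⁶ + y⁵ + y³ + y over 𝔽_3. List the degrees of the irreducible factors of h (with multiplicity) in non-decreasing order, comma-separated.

Roots in 𝔽_3: h(0) = 0 → root; h(1) = 0 → root; h(2) = 0 → root.
Linear factors from roots: (y), (y - 1), (y + 1).
Complete factorization: h(y) = (y)·(y + 1)·(y - 1)·(y² - y - 1)·(y³ + y² - y + 1).
Factor degrees with multiplicity: 1 + 1 + 1 + 2 + 3 = 8.

1, 1, 1, 2, 3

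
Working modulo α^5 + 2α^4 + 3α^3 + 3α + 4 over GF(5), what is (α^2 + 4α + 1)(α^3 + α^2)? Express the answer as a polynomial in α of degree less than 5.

3α^4 + 2α^3 + α^2 + 2α + 1

Multiply in GF(5)[α]: (α^2 + 4α + 1)·(α^3 + α^2) = α^5 + α^2.
Reduce using α^5 ≡ 3α^4 + 2α^3 + 2α + 1 (mod α^5 + 2α^4 + 3α^3 + 3α + 4).
Reduced: 3α^4 + 2α^3 + α^2 + 2α + 1.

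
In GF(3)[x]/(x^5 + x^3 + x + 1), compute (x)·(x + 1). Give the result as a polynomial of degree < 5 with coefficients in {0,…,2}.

Multiply in GF(3)[x]: (x)·(x + 1) = x^2 + x.
Reduced: x^2 + x.

x^2 + x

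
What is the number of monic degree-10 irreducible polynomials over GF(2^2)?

104754

The number of monic irreducibles of degree 10 over GF(4) is (1/10)·Σ_{d∣10} μ(10/d) 4^d.
Divisors of 10: 1, 2, 5, 10; μ(10/d) for each: 1, -1, -1, 1.
Σ = 4^1 − 4^2 − 4^5 + 4^10 = 1047540.
N = 1047540/10 = 104754.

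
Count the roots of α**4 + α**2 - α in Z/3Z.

Write P(α) = α**4 + α**2 - α.
Evaluate at each of the 3 elements of Z/3Z:
P(0) = 0 → root; P(1) = 1; P(2) = 0 → root.
Roots: {0, 2}.

2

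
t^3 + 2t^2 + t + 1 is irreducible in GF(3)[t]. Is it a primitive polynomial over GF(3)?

Write f(t) = t^3 + 2t^2 + t + 1.
|GF(3^3)^×| = 3^3 − 1 = 26. Prime factorization: 26 = 2·13.
f is primitive ⇔ t has order 26 in GF(3)[t]/(f), i.e. t^(26/q) ≠ 1 for each prime q | 26.
t^(13) mod f = 2.
t^(2) mod f = t^2.
None equal 1, so t has full order 26; f is primitive.

Yes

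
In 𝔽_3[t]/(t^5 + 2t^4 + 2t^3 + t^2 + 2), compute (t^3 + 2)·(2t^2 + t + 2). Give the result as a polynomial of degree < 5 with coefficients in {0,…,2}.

Multiply in 𝔽_3[t]: (t^3 + 2)·(2t^2 + t + 2) = 2t^5 + t^4 + 2t^3 + t^2 + 2t + 1.
Reduce using t^5 ≡ t^4 + t^3 + 2t^2 + 1 (mod t^5 + 2t^4 + 2t^3 + t^2 + 2).
Reduced: t^3 + 2t^2 + 2t.

t^3 + 2t^2 + 2t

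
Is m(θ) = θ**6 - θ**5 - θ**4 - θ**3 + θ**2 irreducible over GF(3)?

Check for roots in GF(3): m(0) = 0 → root; m(1) = 2; m(2) = 0 → root.
m(0) = 0, so (θ) divides m(θ); m is reducible.

No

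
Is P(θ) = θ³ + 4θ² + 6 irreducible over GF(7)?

Check for roots in GF(7): P(0) = 6; P(1) = 4; P(2) = 2; P(3) = 6; P(4) = 1; P(5) = 0 → root; P(6) = 2.
P(5) = 0, so (θ − 5) divides P(θ); P is reducible.

No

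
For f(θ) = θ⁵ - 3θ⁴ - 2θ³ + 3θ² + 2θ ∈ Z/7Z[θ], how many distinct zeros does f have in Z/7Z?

3

Evaluate at each of the 7 elements of Z/7Z:
f(0) = 0 → root; f(1) = 1; f(2) = 5; f(3) = 0 → root; f(4) = 2; f(5) = 0 → root; f(6) = 6.
Roots: {0, 3, 5}.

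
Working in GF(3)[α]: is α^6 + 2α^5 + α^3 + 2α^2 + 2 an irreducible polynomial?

Write h(α) = α^6 + 2α^5 + α^3 + 2α^2 + 2.
Check for roots in GF(3): h(0) = 2; h(1) = 2; h(2) = 2.
No roots, so no linear factors.
Monic irreducibles of degree 2 over GF(3): α^2 + 1, α^2 + α + 2, α^2 + 2α + 2.
None of them divide h (all give nonzero remainder).
Degree-3 irreducible divisors: test the 8 monic irreducibles of degree 3 over GF(3).
None of them divide h (all give nonzero remainder).
No irreducible factor of degree ≤ 3 exists, so h is irreducible over GF(3).

Yes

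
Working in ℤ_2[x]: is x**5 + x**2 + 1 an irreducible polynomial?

Yes

Write f(x) = x**5 + x**2 + 1.
Check for roots in ℤ_2: f(0) = 1; f(1) = 1.
No roots, so no linear factors.
Monic irreducibles of degree 2 over GF(2): x**2 + x + 1.
None of them divide f (all give nonzero remainder).
No irreducible factor of degree ≤ 2 exists, so f is irreducible over GF(2).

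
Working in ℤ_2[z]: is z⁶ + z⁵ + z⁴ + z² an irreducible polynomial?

No

Write m(z) = z⁶ + z⁵ + z⁴ + z².
Check for roots in ℤ_2: m(0) = 0 → root; m(1) = 0 → root.
m(0) = 0, so (z) divides m(z); m is reducible.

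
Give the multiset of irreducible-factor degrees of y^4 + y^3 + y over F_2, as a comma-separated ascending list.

Write f(y) = y^4 + y^3 + y.
Roots in F_2: f(0) = 0 → root; f(1) = 1.
Linear factors from roots: (y).
Complete factorization: f(y) = (y)·(y^3 + y^2 + 1).
Factor degrees with multiplicity: 1 + 3 = 4.

1, 3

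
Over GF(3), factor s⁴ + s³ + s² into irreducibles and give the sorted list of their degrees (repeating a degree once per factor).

Write g(s) = s⁴ + s³ + s².
Roots in GF(3): g(0) = 0 → root; g(1) = 0 → root; g(2) = 1.
Linear factors from roots: (s), (s + 2).
Complete factorization: g(s) = (s)^2·(s + 2)^2.
Factor degrees with multiplicity: 1 + 1 + 1 + 1 = 4.

1, 1, 1, 1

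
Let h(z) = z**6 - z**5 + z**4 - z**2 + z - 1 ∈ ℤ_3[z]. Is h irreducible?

No

Check for roots in ℤ_3: h(0) = 2; h(1) = 0 → root; h(2) = 0 → root.
h(1) = 0, so (z − 1) divides h(z); h is reducible.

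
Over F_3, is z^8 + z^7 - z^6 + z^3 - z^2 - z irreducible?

Write P(z) = z^8 + z^7 - z^6 + z^3 - z^2 - z.
Check for roots in F_3: P(0) = 0 → root; P(1) = 0 → root; P(2) = 1.
P(0) = 0, so (z) divides P(z); P is reducible.

No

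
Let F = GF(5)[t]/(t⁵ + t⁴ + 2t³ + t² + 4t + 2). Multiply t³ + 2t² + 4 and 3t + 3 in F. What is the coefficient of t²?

Multiply in GF(5)[t]: (t³ + 2t² + 4)·(3t + 3) = 3t⁴ + 4t³ + t² + 2t + 2.
Reduced: 3t⁴ + 4t³ + t² + 2t + 2.

1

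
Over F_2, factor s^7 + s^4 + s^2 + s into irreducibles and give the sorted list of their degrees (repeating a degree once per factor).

Write f(s) = s^7 + s^4 + s^2 + s.
Roots in F_2: f(0) = 0 → root; f(1) = 0 → root.
Linear factors from roots: (s), (s + 1).
Complete factorization: f(s) = (s)·(s + 1)^3·(s^3 + s^2 + 1).
Factor degrees with multiplicity: 1 + 1 + 1 + 1 + 3 = 7.

1, 1, 1, 1, 3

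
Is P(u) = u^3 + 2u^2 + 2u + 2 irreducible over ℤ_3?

Yes

Check for roots in ℤ_3: P(0) = 2; P(1) = 1; P(2) = 1.
No roots. A degree-3 polynomial over a field with no linear factor is irreducible.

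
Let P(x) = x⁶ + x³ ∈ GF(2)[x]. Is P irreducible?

Check for roots in GF(2): P(0) = 0 → root; P(1) = 0 → root.
P(0) = 0, so (x) divides P(x); P is reducible.

No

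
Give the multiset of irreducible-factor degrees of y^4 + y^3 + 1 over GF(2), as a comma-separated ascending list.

4

Write f(y) = y^4 + y^3 + 1.
Roots in GF(2): f(0) = 1; f(1) = 1.
Complete factorization: f(y) = (y^4 + y^3 + 1).
Factor degrees with multiplicity: 4 = 4.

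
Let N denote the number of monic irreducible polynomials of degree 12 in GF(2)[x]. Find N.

335

Gauss's count: N_{2}(12) = (1/12) Σ_{d|12} μ(12/d)·2^d.
Divisors of 12: 1, 2, 3, 4, 6, 12; μ(12/d) for each: 0, 1, 0, -1, -1, 1.
Σ = 2^2 − 2^4 − 2^6 + 2^12 = 4020.
N = 4020/12 = 335.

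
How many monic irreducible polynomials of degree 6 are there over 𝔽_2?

By the necklace-counting formula, N_2(6) = (1/6) Σ_{d|6} μ(6/d)·2^d.
Divisors of 6: 1, 2, 3, 6; μ(6/d) for each: 1, -1, -1, 1.
Σ = 2^1 − 2^2 − 2^3 + 2^6 = 54.
N = 54/6 = 9.

9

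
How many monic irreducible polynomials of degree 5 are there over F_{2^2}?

204

x^(4^5) − x is the product of all monic irreducibles of degree dividing 5; Möbius inversion gives N = (1/5) Σ μ(5/d)·4^d.
Divisors of 5: 1, 5; μ(5/d) for each: -1, 1.
Σ = − 4^1 + 4^5 = 1020.
N = 1020/5 = 204.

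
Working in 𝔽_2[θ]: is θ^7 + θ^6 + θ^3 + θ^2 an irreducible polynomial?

No

Write m(θ) = θ^7 + θ^6 + θ^3 + θ^2.
Check for roots in 𝔽_2: m(0) = 0 → root; m(1) = 0 → root.
m(0) = 0, so (θ) divides m(θ); m is reducible.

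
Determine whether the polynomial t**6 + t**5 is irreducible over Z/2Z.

No

Write m(t) = t**6 + t**5.
Check for roots in Z/2Z: m(0) = 0 → root; m(1) = 0 → root.
m(0) = 0, so (t) divides m(t); m is reducible.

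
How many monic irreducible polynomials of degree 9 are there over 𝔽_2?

56

By the necklace-counting formula, N_2(9) = (1/9) Σ_{d|9} μ(9/d)·2^d.
Divisors of 9: 1, 3, 9; μ(9/d) for each: 0, -1, 1.
Σ = − 2^3 + 2^9 = 504.
N = 504/9 = 56.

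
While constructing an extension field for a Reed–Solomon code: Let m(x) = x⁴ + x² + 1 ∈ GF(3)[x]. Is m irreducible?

Check for roots in GF(3): m(0) = 1; m(1) = 0 → root; m(2) = 0 → root.
m(1) = 0, so (x − 1) divides m(x); m is reducible.

No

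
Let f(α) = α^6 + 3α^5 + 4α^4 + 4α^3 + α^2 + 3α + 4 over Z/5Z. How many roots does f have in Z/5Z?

3

Evaluate at each of the 5 elements of Z/5Z:
f(0) = 4; f(1) = 0 → root; f(2) = 0 → root; f(3) = 2; f(4) = 0 → root.
Roots: {1, 2, 4}.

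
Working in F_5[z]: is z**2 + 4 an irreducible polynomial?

Write h(z) = z**2 + 4.
Check for roots in F_5: h(0) = 4; h(1) = 0 → root; h(2) = 3; h(3) = 3; h(4) = 0 → root.
h(1) = 0, so (z − 1) divides h(z); h is reducible.

No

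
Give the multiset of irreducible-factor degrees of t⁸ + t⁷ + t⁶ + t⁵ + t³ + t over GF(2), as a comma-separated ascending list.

Write f(t) = t⁸ + t⁷ + t⁶ + t⁵ + t³ + t.
Roots in GF(2): f(0) = 0 → root; f(1) = 0 → root.
Linear factors from roots: (t), (t + 1).
Complete factorization: f(t) = (t)·(t + 1)^2·(t² + t + 1)·(t³ + t + 1).
Factor degrees with multiplicity: 1 + 1 + 1 + 2 + 3 = 8.

1, 1, 1, 2, 3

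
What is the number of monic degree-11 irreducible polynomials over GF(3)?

The number of monic irreducibles of degree 11 over GF(3) is (1/11)·Σ_{d∣11} μ(11/d) 3^d.
Divisors of 11: 1, 11; μ(11/d) for each: -1, 1.
Σ = − 3^1 + 3^11 = 177144.
N = 177144/11 = 16104.

16104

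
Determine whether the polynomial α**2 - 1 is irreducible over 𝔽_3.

No

Write f(α) = α**2 - 1.
Check for roots in 𝔽_3: f(0) = 2; f(1) = 0 → root; f(2) = 0 → root.
f(1) = 0, so (α − 1) divides f(α); f is reducible.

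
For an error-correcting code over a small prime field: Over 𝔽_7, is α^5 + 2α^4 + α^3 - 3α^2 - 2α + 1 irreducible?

No

Write P(α) = α^5 + 2α^4 + α^3 - 3α^2 - 2α + 1.
Check for roots in 𝔽_7: P(0) = 1; P(1) = 0 → root; P(2) = 1; P(3) = 1; P(4) = 5; P(5) = 6; P(6) = 0 → root.
P(1) = 0, so (α − 1) divides P(α); P is reducible.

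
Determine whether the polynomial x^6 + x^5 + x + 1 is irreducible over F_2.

No

Write g(x) = x^6 + x^5 + x + 1.
Check for roots in F_2: g(0) = 1; g(1) = 0 → root.
g(1) = 0, so (x − 1) divides g(x); g is reducible.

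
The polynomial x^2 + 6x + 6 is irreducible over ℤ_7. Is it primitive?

Write f(x) = x^2 + 6x + 6.
|GF(7^2)^×| = 7^2 − 1 = 48. Prime factorization: 48 = 2^4·3.
f is primitive ⇔ x has order 48 in GF(7)[x]/(f), i.e. x^(48/q) ≠ 1 for each prime q | 48.
x^(24) mod f = 6.
x^(16) mod f = 1
Since x^(16) = 1, the order of x divides 16 < 48; not primitive.

No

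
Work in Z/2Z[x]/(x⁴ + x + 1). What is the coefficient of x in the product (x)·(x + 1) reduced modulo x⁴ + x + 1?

Multiply in Z/2Z[x]: (x)·(x + 1) = x² + x.
Reduced: x² + x.

1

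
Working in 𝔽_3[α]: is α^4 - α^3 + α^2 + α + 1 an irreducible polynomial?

No

Write f(α) = α^4 - α^3 + α^2 + α + 1.
Check for roots in 𝔽_3: f(0) = 1; f(1) = 0 → root; f(2) = 0 → root.
f(1) = 0, so (α − 1) divides f(α); f is reducible.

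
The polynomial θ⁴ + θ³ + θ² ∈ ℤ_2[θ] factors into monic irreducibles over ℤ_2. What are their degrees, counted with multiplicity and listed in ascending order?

1, 1, 2

Write f(θ) = θ⁴ + θ³ + θ².
Roots in ℤ_2: f(0) = 0 → root; f(1) = 1.
Linear factors from roots: (θ).
Complete factorization: f(θ) = (θ)^2·(θ² + θ + 1).
Factor degrees with multiplicity: 1 + 1 + 2 = 4.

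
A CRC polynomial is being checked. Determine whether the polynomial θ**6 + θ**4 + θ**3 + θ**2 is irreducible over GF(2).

No

Write f(θ) = θ**6 + θ**4 + θ**3 + θ**2.
Check for roots in GF(2): f(0) = 0 → root; f(1) = 0 → root.
f(0) = 0, so (θ) divides f(θ); f is reducible.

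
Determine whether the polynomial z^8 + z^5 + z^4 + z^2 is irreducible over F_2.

Write h(z) = z^8 + z^5 + z^4 + z^2.
Check for roots in F_2: h(0) = 0 → root; h(1) = 0 → root.
h(0) = 0, so (z) divides h(z); h is reducible.

No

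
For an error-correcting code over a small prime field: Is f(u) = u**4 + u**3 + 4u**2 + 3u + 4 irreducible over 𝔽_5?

Check for roots in 𝔽_5: f(0) = 4; f(1) = 3; f(2) = 0 → root; f(3) = 2; f(4) = 0 → root.
f(2) = 0, so (u − 2) divides f(u); f is reducible.

No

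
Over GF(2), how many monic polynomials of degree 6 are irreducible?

9

By the necklace-counting formula, N_2(6) = (1/6) Σ_{d|6} μ(6/d)·2^d.
Divisors of 6: 1, 2, 3, 6; μ(6/d) for each: 1, -1, -1, 1.
Σ = 2^1 − 2^2 − 2^3 + 2^6 = 54.
N = 54/6 = 9.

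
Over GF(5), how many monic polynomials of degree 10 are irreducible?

Gauss's count: N_{5}(10) = (1/10) Σ_{d|10} μ(10/d)·5^d.
Divisors of 10: 1, 2, 5, 10; μ(10/d) for each: 1, -1, -1, 1.
Σ = 5^1 − 5^2 − 5^5 + 5^10 = 9762480.
N = 9762480/10 = 976248.

976248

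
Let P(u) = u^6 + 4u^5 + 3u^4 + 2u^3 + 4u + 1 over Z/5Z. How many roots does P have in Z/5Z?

3

Evaluate at each of the 5 elements of Z/5Z:
P(0) = 1; P(1) = 0 → root; P(2) = 0 → root; P(3) = 1; P(4) = 0 → root.
Roots: {1, 2, 4}.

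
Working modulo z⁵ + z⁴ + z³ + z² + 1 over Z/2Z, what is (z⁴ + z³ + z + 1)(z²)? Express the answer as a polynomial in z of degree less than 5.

Multiply in Z/2Z[z]: (z⁴ + z³ + z + 1)·(z²) = z⁶ + z⁵ + z³ + z².
Reduce using z⁵ ≡ z⁴ + z³ + z² + 1 (mod z⁵ + z⁴ + z³ + z² + 1).
Reduced: z⁴ + z² + z.

z^4 + z^2 + z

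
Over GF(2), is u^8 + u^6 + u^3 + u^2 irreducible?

No

Write h(u) = u^8 + u^6 + u^3 + u^2.
Check for roots in GF(2): h(0) = 0 → root; h(1) = 0 → root.
h(0) = 0, so (u) divides h(u); h is reducible.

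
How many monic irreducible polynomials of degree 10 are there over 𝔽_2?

By the necklace-counting formula, N_2(10) = (1/10) Σ_{d|10} μ(10/d)·2^d.
Divisors of 10: 1, 2, 5, 10; μ(10/d) for each: 1, -1, -1, 1.
Σ = 2^1 − 2^2 − 2^5 + 2^10 = 990.
N = 990/10 = 99.

99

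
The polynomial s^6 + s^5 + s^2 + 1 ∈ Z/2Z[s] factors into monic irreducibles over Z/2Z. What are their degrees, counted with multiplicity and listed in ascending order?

Write f(s) = s^6 + s^5 + s^2 + 1.
Roots in Z/2Z: f(0) = 1; f(1) = 0 → root.
Linear factors from roots: (s + 1).
Complete factorization: f(s) = (s + 1)·(s^2 + s + 1)·(s^3 + s^2 + 1).
Factor degrees with multiplicity: 1 + 2 + 3 = 6.

1, 2, 3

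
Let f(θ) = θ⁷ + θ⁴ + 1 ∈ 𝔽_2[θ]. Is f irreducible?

Check for roots in 𝔽_2: f(0) = 1; f(1) = 1.
No roots, so no linear factors.
Monic irreducibles of degree 2 over GF(2): θ² + θ + 1.
None of them divide f (all give nonzero remainder).
Monic irreducibles of degree 3 over GF(2): θ³ + θ + 1, θ³ + θ² + 1.
None of them divide f (all give nonzero remainder).
No irreducible factor of degree ≤ 3 exists, so f is irreducible over GF(2).

Yes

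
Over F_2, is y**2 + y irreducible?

No

Write h(y) = y**2 + y.
Check for roots in F_2: h(0) = 0 → root; h(1) = 0 → root.
h(0) = 0, so (y) divides h(y); h is reducible.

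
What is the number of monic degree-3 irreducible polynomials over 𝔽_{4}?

20

x^(4^3) − x is the product of all monic irreducibles of degree dividing 3; Möbius inversion gives N = (1/3) Σ μ(3/d)·4^d.
Divisors of 3: 1, 3; μ(3/d) for each: -1, 1.
Σ = − 4^1 + 4^3 = 60.
N = 60/3 = 20.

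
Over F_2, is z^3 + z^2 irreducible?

Write h(z) = z^3 + z^2.
Check for roots in F_2: h(0) = 0 → root; h(1) = 0 → root.
h(0) = 0, so (z) divides h(z); h is reducible.

No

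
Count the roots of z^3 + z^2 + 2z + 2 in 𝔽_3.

Write f(z) = z^3 + z^2 + 2z + 2.
Evaluate at each of the 3 elements of 𝔽_3:
f(0) = 2; f(1) = 0 → root; f(2) = 0 → root.
Roots: {1, 2}.

2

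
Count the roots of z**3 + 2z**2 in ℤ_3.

2

Write g(z) = z**3 + 2z**2.
Evaluate at each of the 3 elements of ℤ_3:
g(0) = 0 → root; g(1) = 0 → root; g(2) = 1.
Roots: {0, 1}.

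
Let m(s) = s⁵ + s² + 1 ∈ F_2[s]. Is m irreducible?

Yes

Check for roots in F_2: m(0) = 1; m(1) = 1.
No roots, so no linear factors.
Monic irreducibles of degree 2 over GF(2): s² + s + 1.
None of them divide m (all give nonzero remainder).
No irreducible factor of degree ≤ 2 exists, so m is irreducible over GF(2).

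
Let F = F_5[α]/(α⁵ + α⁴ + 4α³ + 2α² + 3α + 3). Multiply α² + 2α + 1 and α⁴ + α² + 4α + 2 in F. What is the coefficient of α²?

Multiply in F_5[α]: (α² + 2α + 1)·(α⁴ + α² + 4α + 2) = α⁶ + 2α⁵ + 2α⁴ + α³ + α² + 3α + 2.
Reduce using α⁵ ≡ 4α⁴ + α³ + 3α² + 2α + 2 (mod α⁵ + α⁴ + 4α³ + 2α² + 3α + 3).
Reduced: 2α⁴ + α² + 2α + 4.

1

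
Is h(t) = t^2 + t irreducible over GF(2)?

Check for roots in GF(2): h(0) = 0 → root; h(1) = 0 → root.
h(0) = 0, so (t) divides h(t); h is reducible.

No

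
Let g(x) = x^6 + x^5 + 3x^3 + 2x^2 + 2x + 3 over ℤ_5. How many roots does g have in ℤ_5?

Evaluate at each of the 5 elements of ℤ_5:
g(0) = 3; g(1) = 2; g(2) = 0 → root; g(3) = 0 → root; g(4) = 0 → root.
Roots: {2, 3, 4}.

3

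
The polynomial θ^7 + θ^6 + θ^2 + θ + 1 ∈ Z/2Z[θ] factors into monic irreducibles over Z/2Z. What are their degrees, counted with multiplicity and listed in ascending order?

Write h(θ) = θ^7 + θ^6 + θ^2 + θ + 1.
Roots in Z/2Z: h(0) = 1; h(1) = 1.
Complete factorization: h(θ) = (θ^3 + θ^2 + 1)·(θ^4 + θ + 1).
Factor degrees with multiplicity: 3 + 4 = 7.

3, 4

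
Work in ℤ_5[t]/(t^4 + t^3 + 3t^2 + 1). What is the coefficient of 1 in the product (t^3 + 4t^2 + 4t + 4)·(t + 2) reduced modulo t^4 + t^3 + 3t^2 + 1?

2

Multiply in ℤ_5[t]: (t^3 + 4t^2 + 4t + 4)·(t + 2) = t^4 + t^3 + 2t^2 + 2t + 3.
Reduce using t^4 ≡ 4t^3 + 2t^2 + 4 (mod t^4 + t^3 + 3t^2 + 1).
Reduced: 4t^2 + 2t + 2.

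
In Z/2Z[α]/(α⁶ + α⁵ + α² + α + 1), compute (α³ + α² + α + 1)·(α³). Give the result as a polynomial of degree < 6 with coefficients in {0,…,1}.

α^4 + α^3 + α^2 + α + 1

Multiply in Z/2Z[α]: (α³ + α² + α + 1)·(α³) = α⁶ + α⁵ + α⁴ + α³.
Reduce using α⁶ ≡ α⁵ + α² + α + 1 (mod α⁶ + α⁵ + α² + α + 1).
Reduced: α⁴ + α³ + α² + α + 1.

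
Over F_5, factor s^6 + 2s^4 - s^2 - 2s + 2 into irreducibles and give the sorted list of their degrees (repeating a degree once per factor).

Write f(s) = s^6 + 2s^4 - s^2 - 2s + 2.
Roots in F_5: f(0) = 2; f(1) = 2; f(2) = 0 → root; f(3) = 3; f(4) = 1.
Linear factors from roots: (s - 2).
Complete factorization: f(s) = (s - 2)^2·(s^2 + s + 2)·(s^2 - 2s - 1).
Factor degrees with multiplicity: 1 + 1 + 2 + 2 = 6.

1, 1, 2, 2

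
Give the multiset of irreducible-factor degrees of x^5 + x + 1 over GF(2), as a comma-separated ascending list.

2, 3

Write h(x) = x^5 + x + 1.
Roots in GF(2): h(0) = 1; h(1) = 1.
Complete factorization: h(x) = (x^2 + x + 1)·(x^3 + x^2 + 1).
Factor degrees with multiplicity: 2 + 3 = 5.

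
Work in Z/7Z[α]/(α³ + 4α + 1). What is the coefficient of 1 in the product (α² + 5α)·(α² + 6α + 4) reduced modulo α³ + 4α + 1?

3

Multiply in Z/7Z[α]: (α² + 5α)·(α² + 6α + 4) = α⁴ + 4α³ + 6α² + 6α.
Reduce using α³ ≡ 3α + 6 (mod α³ + 4α + 1).
Reduced: 2α² + 3α + 3.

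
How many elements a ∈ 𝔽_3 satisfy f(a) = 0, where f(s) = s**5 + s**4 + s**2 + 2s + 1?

2

Evaluate at each of the 3 elements of 𝔽_3:
f(0) = 1; f(1) = 0 → root; f(2) = 0 → root.
Roots: {1, 2}.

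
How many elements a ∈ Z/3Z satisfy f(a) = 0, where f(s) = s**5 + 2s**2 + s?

2

Evaluate at each of the 3 elements of Z/3Z:
f(0) = 0 → root; f(1) = 1; f(2) = 0 → root.
Roots: {0, 2}.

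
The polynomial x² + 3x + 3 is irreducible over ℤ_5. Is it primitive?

Write f(x) = x² + 3x + 3.
|GF(5^2)^×| = 5^2 − 1 = 24. Prime factorization: 24 = 2^3·3.
f is primitive ⇔ x has order 24 in GF(5)[x]/(f), i.e. x^(24/q) ≠ 1 for each prime q | 24.
x^(12) mod f = 4.
x^(8) mod f = x + 1.
None equal 1, so x has full order 24; f is primitive.

Yes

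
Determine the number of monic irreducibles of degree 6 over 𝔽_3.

The number of monic irreducibles of degree 6 over GF(3) is (1/6)·Σ_{d∣6} μ(6/d) 3^d.
Divisors of 6: 1, 2, 3, 6; μ(6/d) for each: 1, -1, -1, 1.
Σ = 3^1 − 3^2 − 3^3 + 3^6 = 696.
N = 696/6 = 116.

116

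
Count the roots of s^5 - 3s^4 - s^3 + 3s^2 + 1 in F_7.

Write h(s) = s^5 - 3s^4 - s^3 + 3s^2 + 1.
Evaluate at each of the 7 elements of F_7:
h(0) = 1; h(1) = 1; h(2) = 3; h(3) = 1; h(4) = 3; h(5) = 4; h(6) = 1.
No element is a root.

0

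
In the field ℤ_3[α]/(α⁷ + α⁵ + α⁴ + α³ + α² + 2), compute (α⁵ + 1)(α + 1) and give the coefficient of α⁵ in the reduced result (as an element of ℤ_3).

Multiply in ℤ_3[α]: (α⁵ + 1)·(α + 1) = α⁶ + α⁵ + α + 1.
Reduced: α⁶ + α⁵ + α + 1.

1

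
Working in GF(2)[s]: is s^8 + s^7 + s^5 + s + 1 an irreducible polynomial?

Write P(s) = s^8 + s^7 + s^5 + s + 1.
Check for roots in GF(2): P(0) = 1; P(1) = 1.
No roots, so no linear factors.
Monic irreducibles of degree 2 over GF(2): s^2 + s + 1.
None of them divide P (all give nonzero remainder).
Monic irreducibles of degree 3 over GF(2): s^3 + s + 1, s^3 + s^2 + 1.
None of them divide P (all give nonzero remainder).
Monic irreducibles of degree 4 over GF(2): s^4 + s + 1, s^4 + s^3 + 1, s^4 + s^3 + s^2 + s + 1.
None of them divide P (all give nonzero remainder).
No irreducible factor of degree ≤ 4 exists, so P is irreducible over GF(2).

Yes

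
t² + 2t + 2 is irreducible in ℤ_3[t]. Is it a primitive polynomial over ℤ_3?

Write f(t) = t² + 2t + 2.
|GF(3^2)^×| = 3^2 − 1 = 8. Prime factorization: 8 = 2^3.
f is primitive ⇔ t has order 8 in GF(3)[t]/(f), i.e. t^(8/q) ≠ 1 for each prime q | 8.
t^(4) mod f = 2.
None equal 1, so t has full order 8; f is primitive.

Yes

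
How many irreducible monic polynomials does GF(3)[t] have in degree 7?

By the necklace-counting formula, N_3(7) = (1/7) Σ_{d|7} μ(7/d)·3^d.
Divisors of 7: 1, 7; μ(7/d) for each: -1, 1.
Σ = − 3^1 + 3^7 = 2184.
N = 2184/7 = 312.

312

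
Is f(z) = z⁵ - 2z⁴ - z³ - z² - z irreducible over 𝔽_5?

Check for roots in 𝔽_5: f(0) = 0 → root; f(1) = 1; f(2) = 1; f(3) = 2; f(4) = 3.
f(0) = 0, so (z) divides f(z); f is reducible.

No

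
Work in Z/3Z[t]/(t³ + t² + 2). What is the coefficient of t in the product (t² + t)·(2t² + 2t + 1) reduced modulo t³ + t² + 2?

Multiply in Z/3Z[t]: (t² + t)·(2t² + 2t + 1) = 2t⁴ + t³ + t.
Reduce using t³ ≡ 2t² + 1 (mod t³ + t² + 2).
Reduced: t² + 2.

0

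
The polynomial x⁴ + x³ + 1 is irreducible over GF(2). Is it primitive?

Yes

Write f(x) = x⁴ + x³ + 1.
|GF(2^4)^×| = 2^4 − 1 = 15. Prime factorization: 15 = 3·5.
f is primitive ⇔ x has order 15 in GF(2)[x]/(f), i.e. x^(15/q) ≠ 1 for each prime q | 15.
x^(5) mod f = x³ + x + 1.
x^(3) mod f = x³.
None equal 1, so x has full order 15; f is primitive.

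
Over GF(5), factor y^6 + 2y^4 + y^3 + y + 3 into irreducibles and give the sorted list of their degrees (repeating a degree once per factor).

6

Write g(y) = y^6 + 2y^4 + y^3 + y + 3.
Roots in GF(5): g(0) = 3; g(1) = 3; g(2) = 4; g(3) = 4; g(4) = 4.
Complete factorization: g(y) = (y^6 + 2y^4 + y^3 + y + 3).
Factor degrees with multiplicity: 6 = 6.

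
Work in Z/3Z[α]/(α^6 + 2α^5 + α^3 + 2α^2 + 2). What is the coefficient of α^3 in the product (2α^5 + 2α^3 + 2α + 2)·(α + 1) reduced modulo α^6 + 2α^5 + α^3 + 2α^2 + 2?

0

Multiply in Z/3Z[α]: (2α^5 + 2α^3 + 2α + 2)·(α + 1) = 2α^6 + 2α^5 + 2α^4 + 2α^3 + 2α^2 + α + 2.
Reduce using α^6 ≡ α^5 + 2α^3 + α^2 + 1 (mod α^6 + 2α^5 + α^3 + 2α^2 + 2).
Reduced: α^5 + 2α^4 + α^2 + α + 1.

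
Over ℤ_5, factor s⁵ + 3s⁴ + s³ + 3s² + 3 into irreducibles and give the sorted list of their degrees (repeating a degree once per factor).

5

Write g(s) = s⁵ + 3s⁴ + s³ + 3s² + 3.
Roots in ℤ_5: g(0) = 3; g(1) = 1; g(2) = 3; g(3) = 3; g(4) = 2.
Complete factorization: g(s) = (s⁵ + 3s⁴ + s³ + 3s² + 3).
Factor degrees with multiplicity: 5 = 5.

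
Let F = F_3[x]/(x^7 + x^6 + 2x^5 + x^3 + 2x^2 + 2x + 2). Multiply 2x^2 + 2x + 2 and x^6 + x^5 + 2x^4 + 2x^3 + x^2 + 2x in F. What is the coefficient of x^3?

Multiply in F_3[x]: (2x^2 + 2x + 2)·(x^6 + x^5 + 2x^4 + 2x^3 + x^2 + 2x) = 2x^8 + x^7 + 2x^6 + x^5 + x^4 + x^3 + x.
Reduce using x^7 ≡ 2x^6 + x^5 + 2x^3 + x^2 + x + 1 (mod x^7 + x^6 + 2x^5 + x^3 + 2x^2 + 2x + 2).
Reduced: 2x^6 + 2x^4 + x^3 + x^2 + 2x + 2.

1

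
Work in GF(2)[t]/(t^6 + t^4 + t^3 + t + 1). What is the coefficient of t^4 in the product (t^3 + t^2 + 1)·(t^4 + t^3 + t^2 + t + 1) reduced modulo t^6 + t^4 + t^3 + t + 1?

0

Multiply in GF(2)[t]: (t^3 + t^2 + 1)·(t^4 + t^3 + t^2 + t + 1) = t^7 + t^4 + t^3 + t + 1.
Reduce using t^6 ≡ t^4 + t^3 + t + 1 (mod t^6 + t^4 + t^3 + t + 1).
Reduced: t^5 + t^3 + t^2 + 1.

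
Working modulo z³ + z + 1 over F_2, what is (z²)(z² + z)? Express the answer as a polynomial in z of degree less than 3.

z^2 + 1

Multiply in F_2[z]: (z²)·(z² + z) = z⁴ + z³.
Reduce using z³ ≡ z + 1 (mod z³ + z + 1).
Reduced: z² + 1.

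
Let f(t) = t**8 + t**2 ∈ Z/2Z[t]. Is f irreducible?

No

Check for roots in Z/2Z: f(0) = 0 → root; f(1) = 0 → root.
f(0) = 0, so (t) divides f(t); f is reducible.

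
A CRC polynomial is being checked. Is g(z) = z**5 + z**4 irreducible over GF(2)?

No

Check for roots in GF(2): g(0) = 0 → root; g(1) = 0 → root.
g(0) = 0, so (z) divides g(z); g is reducible.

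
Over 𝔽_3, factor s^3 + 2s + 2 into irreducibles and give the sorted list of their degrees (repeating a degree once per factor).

Write f(s) = s^3 + 2s + 2.
Roots in 𝔽_3: f(0) = 2; f(1) = 2; f(2) = 2.
Complete factorization: f(s) = (s^3 + 2s + 2).
Factor degrees with multiplicity: 3 = 3.

3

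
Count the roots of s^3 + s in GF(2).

2

Write g(s) = s^3 + s.
Evaluate at each of the 2 elements of GF(2):
g(0) = 0 → root; g(1) = 0 → root.
Roots: {0, 1}.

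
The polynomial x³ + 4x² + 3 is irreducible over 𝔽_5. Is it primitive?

Yes

Write f(x) = x³ + 4x² + 3.
|GF(5^3)^×| = 5^3 − 1 = 124. Prime factorization: 124 = 2^2·31.
f is primitive ⇔ x has order 124 in GF(5)[x]/(f), i.e. x^(124/q) ≠ 1 for each prime q | 124.
x^(62) mod f = 4.
x^(4) mod f = x² + 2x + 2.
None equal 1, so x has full order 124; f is primitive.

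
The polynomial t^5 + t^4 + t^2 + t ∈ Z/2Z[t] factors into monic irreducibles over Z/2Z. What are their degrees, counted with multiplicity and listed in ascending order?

1, 1, 1, 2

Write h(t) = t^5 + t^4 + t^2 + t.
Roots in Z/2Z: h(0) = 0 → root; h(1) = 0 → root.
Linear factors from roots: (t), (t + 1).
Complete factorization: h(t) = (t)·(t + 1)^2·(t^2 + t + 1).
Factor degrees with multiplicity: 1 + 1 + 1 + 2 = 5.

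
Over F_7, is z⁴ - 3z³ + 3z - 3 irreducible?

Yes

Write h(z) = z⁴ - 3z³ + 3z - 3.
Check for roots in F_7: h(0) = 4; h(1) = 5; h(2) = 2; h(3) = 6; h(4) = 3; h(5) = 3; h(6) = 5.
No roots, so no linear factors.
Degree-2 irreducible divisors: test the 21 monic irreducibles of degree 2 over GF(7).
None of them divide h (all give nonzero remainder).
No irreducible factor of degree ≤ 2 exists, so h is irreducible over GF(7).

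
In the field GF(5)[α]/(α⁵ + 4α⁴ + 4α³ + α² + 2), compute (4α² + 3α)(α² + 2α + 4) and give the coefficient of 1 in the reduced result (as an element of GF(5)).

Multiply in GF(5)[α]: (4α² + 3α)·(α² + 2α + 4) = 4α⁴ + α³ + 2α² + 2α.
Reduced: 4α⁴ + α³ + 2α² + 2α.

0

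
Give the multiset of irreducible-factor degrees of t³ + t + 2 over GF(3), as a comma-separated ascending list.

Write f(t) = t³ + t + 2.
Roots in GF(3): f(0) = 2; f(1) = 1; f(2) = 0 → root.
Linear factors from roots: (t + 1).
Complete factorization: f(t) = (t + 1)·(t² + 2t + 2).
Factor degrees with multiplicity: 1 + 2 = 3.

1, 2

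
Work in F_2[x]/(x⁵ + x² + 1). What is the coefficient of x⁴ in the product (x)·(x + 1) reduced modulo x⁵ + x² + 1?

Multiply in F_2[x]: (x)·(x + 1) = x² + x.
Reduced: x² + x.

0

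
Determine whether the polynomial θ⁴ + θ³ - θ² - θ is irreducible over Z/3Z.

Write m(θ) = θ⁴ + θ³ - θ² - θ.
Check for roots in Z/3Z: m(0) = 0 → root; m(1) = 0 → root; m(2) = 0 → root.
m(0) = 0, so (θ) divides m(θ); m is reducible.

No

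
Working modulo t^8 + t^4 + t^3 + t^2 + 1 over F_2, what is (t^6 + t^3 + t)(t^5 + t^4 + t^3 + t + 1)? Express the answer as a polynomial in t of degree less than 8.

Multiply in F_2[t]: (t^6 + t^3 + t)·(t^5 + t^4 + t^3 + t + 1) = t^11 + t^10 + t^9 + t^8 + t^6 + t^5 + t^3 + t^2 + t.
Reduce using t^8 ≡ t^4 + t^3 + t^2 + 1 (mod t^8 + t^4 + t^3 + t^2 + 1).
Reduced: t^7 + t^6 + t^4 + t^2 + 1.

t^7 + t^6 + t^4 + t^2 + 1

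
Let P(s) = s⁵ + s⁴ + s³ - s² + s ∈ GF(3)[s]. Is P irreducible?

Check for roots in GF(3): P(0) = 0 → root; P(1) = 0 → root; P(2) = 0 → root.
P(0) = 0, so (s) divides P(s); P is reducible.

No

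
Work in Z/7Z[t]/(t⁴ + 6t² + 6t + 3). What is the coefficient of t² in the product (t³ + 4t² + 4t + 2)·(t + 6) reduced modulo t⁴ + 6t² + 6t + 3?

1

Multiply in Z/7Z[t]: (t³ + 4t² + 4t + 2)·(t + 6) = t⁴ + 3t³ + 5t + 5.
Reduce using t⁴ ≡ t² + t + 4 (mod t⁴ + 6t² + 6t + 3).
Reduced: 3t³ + t² + 6t + 2.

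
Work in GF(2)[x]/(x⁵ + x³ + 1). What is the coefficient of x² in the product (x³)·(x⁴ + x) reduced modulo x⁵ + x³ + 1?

1

Multiply in GF(2)[x]: (x³)·(x⁴ + x) = x⁷ + x⁴.
Reduce using x⁵ ≡ x³ + 1 (mod x⁵ + x³ + 1).
Reduced: x⁴ + x³ + x² + 1.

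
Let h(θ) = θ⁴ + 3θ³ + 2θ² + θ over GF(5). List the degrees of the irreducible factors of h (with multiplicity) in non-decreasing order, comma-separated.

1, 1, 2

Roots in GF(5): h(0) = 0 → root; h(1) = 2; h(2) = 0 → root; h(3) = 3; h(4) = 4.
Linear factors from roots: (θ), (θ + 3).
Complete factorization: h(θ) = (θ)·(θ + 3)·(θ² + 2).
Factor degrees with multiplicity: 1 + 1 + 2 = 4.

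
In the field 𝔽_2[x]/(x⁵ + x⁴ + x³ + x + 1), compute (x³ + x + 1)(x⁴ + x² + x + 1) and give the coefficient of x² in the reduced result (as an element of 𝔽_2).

Multiply in 𝔽_2[x]: (x³ + x + 1)·(x⁴ + x² + x + 1) = x⁷ + 1.
Reduce using x⁵ ≡ x⁴ + x³ + x + 1 (mod x⁵ + x⁴ + x³ + x + 1).
Reduced: x⁴ + x³ + x + 1.

0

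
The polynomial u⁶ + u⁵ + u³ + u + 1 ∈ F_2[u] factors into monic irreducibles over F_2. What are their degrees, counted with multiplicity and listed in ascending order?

Write g(u) = u⁶ + u⁵ + u³ + u + 1.
Roots in F_2: g(0) = 1; g(1) = 1.
Complete factorization: g(u) = (u² + u + 1)^3.
Factor degrees with multiplicity: 2 + 2 + 2 = 6.

2, 2, 2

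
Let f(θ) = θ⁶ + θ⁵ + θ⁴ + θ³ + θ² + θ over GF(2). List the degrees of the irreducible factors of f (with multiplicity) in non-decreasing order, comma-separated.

1, 1, 2, 2

Roots in GF(2): f(0) = 0 → root; f(1) = 0 → root.
Linear factors from roots: (θ), (θ + 1).
Complete factorization: f(θ) = (θ)·(θ + 1)·(θ² + θ + 1)^2.
Factor degrees with multiplicity: 1 + 1 + 2 + 2 = 6.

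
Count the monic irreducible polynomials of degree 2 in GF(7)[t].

Gauss's count: N_{7}(2) = (1/2) Σ_{d|2} μ(2/d)·7^d.
Divisors of 2: 1, 2; μ(2/d) for each: -1, 1.
Σ = − 7^1 + 7^2 = 42.
N = 42/2 = 21.

21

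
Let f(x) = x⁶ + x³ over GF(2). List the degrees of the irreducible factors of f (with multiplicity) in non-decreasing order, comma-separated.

Roots in GF(2): f(0) = 0 → root; f(1) = 0 → root.
Linear factors from roots: (x), (x + 1).
Complete factorization: f(x) = (x + 1)·(x)^3·(x² + x + 1).
Factor degrees with multiplicity: 1 + 1 + 1 + 1 + 2 = 6.

1, 1, 1, 1, 2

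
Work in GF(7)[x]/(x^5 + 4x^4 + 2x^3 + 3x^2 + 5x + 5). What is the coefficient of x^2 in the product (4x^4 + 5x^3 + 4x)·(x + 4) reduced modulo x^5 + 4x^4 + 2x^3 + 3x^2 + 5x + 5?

Multiply in GF(7)[x]: (4x^4 + 5x^3 + 4x)·(x + 4) = 4x^5 + 6x^3 + 4x^2 + 2x.
Reduce using x^5 ≡ 3x^4 + 5x^3 + 4x^2 + 2x + 2 (mod x^5 + 4x^4 + 2x^3 + 3x^2 + 5x + 5).
Reduced: 5x^4 + 5x^3 + 6x^2 + 3x + 1.

6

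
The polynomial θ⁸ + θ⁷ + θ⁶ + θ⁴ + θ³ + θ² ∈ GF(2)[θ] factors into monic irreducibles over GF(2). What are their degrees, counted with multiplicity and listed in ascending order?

Write h(θ) = θ⁸ + θ⁷ + θ⁶ + θ⁴ + θ³ + θ².
Roots in GF(2): h(0) = 0 → root; h(1) = 0 → root.
Linear factors from roots: (θ), (θ + 1).
Complete factorization: h(θ) = (θ)^2·(θ + 1)^4·(θ² + θ + 1).
Factor degrees with multiplicity: 1 + 1 + 1 + 1 + 1 + 1 + 2 = 8.

1, 1, 1, 1, 1, 1, 2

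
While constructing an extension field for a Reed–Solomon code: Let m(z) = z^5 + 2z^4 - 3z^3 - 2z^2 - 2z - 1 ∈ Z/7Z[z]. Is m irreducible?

Check for roots in Z/7Z: m(0) = 6; m(1) = 2; m(2) = 6; m(3) = 5; m(4) = 1; m(5) = 5; m(6) = 3.
No roots, so no linear factors.
Degree-2 irreducible divisors: test the 21 monic irreducibles of degree 2 over GF(7).
None of them divide m (all give nonzero remainder).
No irreducible factor of degree ≤ 2 exists, so m is irreducible over GF(7).

Yes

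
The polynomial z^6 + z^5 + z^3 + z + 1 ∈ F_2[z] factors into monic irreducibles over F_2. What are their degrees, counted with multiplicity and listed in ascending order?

2, 2, 2

Write f(z) = z^6 + z^5 + z^3 + z + 1.
Roots in F_2: f(0) = 1; f(1) = 1.
Complete factorization: f(z) = (z^2 + z + 1)^3.
Factor degrees with multiplicity: 2 + 2 + 2 = 6.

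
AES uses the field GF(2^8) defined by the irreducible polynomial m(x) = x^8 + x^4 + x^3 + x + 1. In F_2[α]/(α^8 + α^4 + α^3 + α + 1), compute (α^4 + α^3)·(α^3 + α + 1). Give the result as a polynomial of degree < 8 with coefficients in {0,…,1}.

α^7 + α^6 + α^5 + α^3

Multiply in F_2[α]: (α^4 + α^3)·(α^3 + α + 1) = α^7 + α^6 + α^5 + α^3.
Reduced: α^7 + α^6 + α^5 + α^3.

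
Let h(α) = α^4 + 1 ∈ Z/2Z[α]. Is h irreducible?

Check for roots in Z/2Z: h(0) = 1; h(1) = 0 → root.
h(1) = 0, so (α − 1) divides h(α); h is reducible.

No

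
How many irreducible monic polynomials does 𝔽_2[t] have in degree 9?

56

Gauss's count: N_{2}(9) = (1/9) Σ_{d|9} μ(9/d)·2^d.
Divisors of 9: 1, 3, 9; μ(9/d) for each: 0, -1, 1.
Σ = − 2^3 + 2^9 = 504.
N = 504/9 = 56.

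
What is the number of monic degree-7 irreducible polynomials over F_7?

117648

Gauss's count: N_{7}(7) = (1/7) Σ_{d|7} μ(7/d)·7^d.
Divisors of 7: 1, 7; μ(7/d) for each: -1, 1.
Σ = − 7^1 + 7^7 = 823536.
N = 823536/7 = 117648.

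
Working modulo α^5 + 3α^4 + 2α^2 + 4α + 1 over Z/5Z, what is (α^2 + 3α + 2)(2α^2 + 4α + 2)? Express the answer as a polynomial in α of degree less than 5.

Multiply in Z/5Z[α]: (α^2 + 3α + 2)·(2α^2 + 4α + 2) = 2α^4 + 3α^2 + 4α + 4.
Reduced: 2α^4 + 3α^2 + 4α + 4.

2α^4 + 3α^2 + 4α + 4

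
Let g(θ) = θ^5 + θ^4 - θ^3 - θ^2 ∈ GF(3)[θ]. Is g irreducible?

Check for roots in GF(3): g(0) = 0 → root; g(1) = 0 → root; g(2) = 0 → root.
g(0) = 0, so (θ) divides g(θ); g is reducible.

No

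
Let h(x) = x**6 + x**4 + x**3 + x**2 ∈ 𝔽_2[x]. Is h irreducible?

No

Check for roots in 𝔽_2: h(0) = 0 → root; h(1) = 0 → root.
h(0) = 0, so (x) divides h(x); h is reducible.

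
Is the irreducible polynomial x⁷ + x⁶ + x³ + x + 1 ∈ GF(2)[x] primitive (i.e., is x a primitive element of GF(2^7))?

Write f(x) = x⁷ + x⁶ + x³ + x + 1.
|GF(2^7)^×| = 2^7 − 1 = 127. Prime factorization: 127 = 127.
f is primitive ⇔ x has order 127 in GF(2)[x]/(f), i.e. x^(127/q) ≠ 1 for each prime q | 127.
x^(1) mod f = x.
None equal 1, so x has full order 127; f is primitive.

Yes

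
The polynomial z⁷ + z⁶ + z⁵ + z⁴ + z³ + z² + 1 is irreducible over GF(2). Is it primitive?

Write f(z) = z⁷ + z⁶ + z⁵ + z⁴ + z³ + z² + 1.
|GF(2^7)^×| = 2^7 − 1 = 127. Prime factorization: 127 = 127.
f is primitive ⇔ z has order 127 in GF(2)[z]/(f), i.e. z^(127/q) ≠ 1 for each prime q | 127.
z^(1) mod f = z.
None equal 1, so z has full order 127; f is primitive.

Yes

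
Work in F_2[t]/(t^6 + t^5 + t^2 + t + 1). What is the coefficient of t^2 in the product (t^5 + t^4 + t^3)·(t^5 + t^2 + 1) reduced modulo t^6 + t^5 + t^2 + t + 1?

1

Multiply in F_2[t]: (t^5 + t^4 + t^3)·(t^5 + t^2 + 1) = t^10 + t^9 + t^8 + t^7 + t^6 + t^4 + t^3.
Reduce using t^6 ≡ t^5 + t^2 + t + 1 (mod t^6 + t^5 + t^2 + t + 1).
Reduced: t^5 + t^4 + t^2.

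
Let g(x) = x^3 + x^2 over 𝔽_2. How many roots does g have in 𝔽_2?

2

Evaluate at each of the 2 elements of 𝔽_2:
g(0) = 0 → root; g(1) = 0 → root.
Roots: {0, 1}.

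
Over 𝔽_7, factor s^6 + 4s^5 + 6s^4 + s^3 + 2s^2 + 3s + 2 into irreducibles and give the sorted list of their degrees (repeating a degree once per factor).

Write h(s) = s^6 + 4s^5 + 6s^4 + s^3 + 2s^2 + 3s + 2.
Linear factors from roots: (s + 2).
Complete factorization: h(s) = (s + 2)·(s^2 + 2s + 2)·(s^3 + 4).
Factor degrees with multiplicity: 1 + 2 + 3 = 6.

1, 2, 3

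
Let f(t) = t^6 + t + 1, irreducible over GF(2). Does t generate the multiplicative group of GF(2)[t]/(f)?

|GF(2^6)^×| = 2^6 − 1 = 63. Prime factorization: 63 = 3^2·7.
f is primitive ⇔ t has order 63 in GF(2)[t]/(f), i.e. t^(63/q) ≠ 1 for each prime q | 63.
t^(21) mod f = t^5 + t^4 + t^3 + t + 1.
t^(9) mod f = t^4 + t^3.
None equal 1, so t has full order 63; f is primitive.

Yes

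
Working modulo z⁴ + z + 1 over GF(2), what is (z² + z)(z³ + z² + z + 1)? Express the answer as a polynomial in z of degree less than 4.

z^2

Multiply in GF(2)[z]: (z² + z)·(z³ + z² + z + 1) = z⁵ + z.
Reduce using z⁴ ≡ z + 1 (mod z⁴ + z + 1).
Reduced: z².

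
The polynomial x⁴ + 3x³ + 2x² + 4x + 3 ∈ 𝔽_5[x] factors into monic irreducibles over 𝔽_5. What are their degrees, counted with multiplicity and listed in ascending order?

1, 1, 2

Write h(x) = x⁴ + 3x³ + 2x² + 4x + 3.
Roots in 𝔽_5: h(0) = 3; h(1) = 3; h(2) = 4; h(3) = 0 → root; h(4) = 4.
Linear factors from roots: (x + 2).
Complete factorization: h(x) = (x + 2)^2·(x² + 4x + 2).
Factor degrees with multiplicity: 1 + 1 + 2 = 4.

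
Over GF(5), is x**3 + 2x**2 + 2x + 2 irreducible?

Write h(x) = x**3 + 2x**2 + 2x + 2.
Check for roots in GF(5): h(0) = 2; h(1) = 2; h(2) = 2; h(3) = 3; h(4) = 1.
No roots. A degree-3 polynomial over a field with no linear factor is irreducible.

Yes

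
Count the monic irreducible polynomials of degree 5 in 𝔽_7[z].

x^(7^5) − x is the product of all monic irreducibles of degree dividing 5; Möbius inversion gives N = (1/5) Σ μ(5/d)·7^d.
Divisors of 5: 1, 5; μ(5/d) for each: -1, 1.
Σ = − 7^1 + 7^5 = 16800.
N = 16800/5 = 3360.

3360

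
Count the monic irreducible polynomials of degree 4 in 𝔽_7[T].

Gauss's count: N_{7}(4) = (1/4) Σ_{d|4} μ(4/d)·7^d.
Divisors of 4: 1, 2, 4; μ(4/d) for each: 0, -1, 1.
Σ = − 7^2 + 7^4 = 2352.
N = 2352/4 = 588.

588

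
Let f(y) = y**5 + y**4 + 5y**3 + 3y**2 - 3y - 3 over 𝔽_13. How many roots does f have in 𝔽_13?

1

Evaluate at each of the 13 elements of 𝔽_13:
f(0) = 10; f(1) = 4; f(2) = 0 → root; f(3) = 6; f(4) = 8; f(5) = 12; f(6) = 8; f(7) = 12; f(8) = 4; f(9) = 9; f(10) = 9; f(11) = 11; f(12) = 11.
Roots: {2}.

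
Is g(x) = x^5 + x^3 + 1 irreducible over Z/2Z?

Check for roots in Z/2Z: g(0) = 1; g(1) = 1.
No roots, so no linear factors.
Monic irreducibles of degree 2 over GF(2): x^2 + x + 1.
None of them divide g (all give nonzero remainder).
No irreducible factor of degree ≤ 2 exists, so g is irreducible over GF(2).

Yes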